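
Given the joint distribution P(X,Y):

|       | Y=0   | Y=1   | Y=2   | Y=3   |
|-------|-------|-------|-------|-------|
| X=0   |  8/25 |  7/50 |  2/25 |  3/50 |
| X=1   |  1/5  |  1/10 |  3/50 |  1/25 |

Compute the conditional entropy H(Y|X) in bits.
1.7131 bits

H(Y|X) = H(X,Y) - H(X)

H(X,Y) = -Σ_{x,y} P(x,y) log₂ P(x,y). Per-cell terms -P(x,y)·log₂P(x,y):
  X=0: 0.526034, 0.397110, 0.291508, 0.243534
  X=1: 0.464386, 0.332193, 0.243534, 0.185754
Sum of the 8 terms: H(X,Y) = 2.68405 bits

Marginal of X (row sums):
  P(X=0) = 8/25 + 7/50 + 2/25 + 3/50 = 3/5
  P(X=1) = 1/5 + 1/10 + 3/50 + 1/25 = 2/5
H(X) = -[(3/5)·log₂(3/5) + (2/5)·log₂(2/5)]
  = 0.442179 + 0.528771 = 0.97095 bits

H(Y|X) = H(X,Y) - H(X) = 2.68405 - 0.97095 = 1.7131 bits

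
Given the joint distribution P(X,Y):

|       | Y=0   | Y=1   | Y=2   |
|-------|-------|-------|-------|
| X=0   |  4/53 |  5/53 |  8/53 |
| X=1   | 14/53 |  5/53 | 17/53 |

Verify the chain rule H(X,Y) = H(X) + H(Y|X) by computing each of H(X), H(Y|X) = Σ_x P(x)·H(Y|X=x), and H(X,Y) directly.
H(X) = 0.9052 bits, H(Y|X) = 1.4641 bits, H(X,Y) = 2.3693 bits

Marginal of X (row sums):
  P(X=0) = 4/53 + 5/53 + 8/53 = 17/53
  P(X=1) = 14/53 + 5/53 + 17/53 = 36/53
H(X) = -[(17/53)·log₂(17/53) + (36/53)·log₂(36/53)]
  = 0.5262 + 0.3790 = 0.9052 bits

H(Y|X) = Σ_x P(x)·H(Y|X=x):
  X=0: P(X=0) = 17/53, P(Y|X=0) = (4/17, 5/17, 8/17) → H(Y|X=0) = 1.5222
  X=1: P(X=1) = 36/53, P(Y|X=1) = (7/18, 5/36, 17/36) → H(Y|X=1) = 1.4366
H(Y|X) = (17/53)·1.5222 + (36/53)·1.4366 = 1.4641 bits

H(X,Y) = -Σ_{x,y} P(x,y) log₂ P(x,y). Per-cell terms -P(x,y)·log₂P(x,y):
  X=0: 0.2814, 0.3213, 0.4118
  X=1: 0.5073, 0.3213, 0.5262
Sum of the 6 terms: H(X,Y) = 2.3693 bits

Chain rule check:
  H(X) + H(Y|X) = 0.9052 + 1.4641 = 2.3693 bits
  H(X,Y) = 2.3693 bits
✓ Chain rule verified.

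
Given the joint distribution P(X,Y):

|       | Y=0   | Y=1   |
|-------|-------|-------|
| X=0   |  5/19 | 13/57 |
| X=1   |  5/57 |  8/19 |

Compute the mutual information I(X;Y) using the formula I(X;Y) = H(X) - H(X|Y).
0.1080 bits

I(X;Y) = H(X) - H(X|Y)

Marginal of X (row sums):
  P(X=0) = 5/19 + 13/57 = 28/57
  P(X=1) = 5/57 + 8/19 = 29/57
H(X) = -[(28/57)·log₂(28/57) + (29/57)·log₂(29/57)]
  = 0.5038 + 0.4960 = 0.9998 bits

Marginal of Y (column sums):
  P(Y=0) = 5/19 + 5/57 = 20/57
  P(Y=1) = 13/57 + 8/19 = 37/57
H(X|Y) = Σ_y P(y)·H(X|Y=y):
  Y=0: P(Y=0) = 20/57, P(X|Y=0) = (3/4, 1/4) → H(X|Y=0) = 0.8113
  Y=1: P(Y=1) = 37/57, P(X|Y=1) = (13/37, 24/37) → H(X|Y=1) = 0.9353
H(X|Y) = (20/57)·0.8113 + (37/57)·0.9353 = 0.8918 bits

I(X;Y) = H(X) - H(X|Y) = 0.9998 - 0.8918 = 0.1080 bits

Cross-check via I(X;Y) = H(X) + H(Y) - H(X,Y): computing H(Y) from the column sums and H(X,Y) from the 4 cells in the same way gives H(Y) = 0.9348 bits and H(X,Y) = 1.8266 bits, so
I(X;Y) = 0.9998 + 0.9348 - 1.8266 = 0.1080 bits ✓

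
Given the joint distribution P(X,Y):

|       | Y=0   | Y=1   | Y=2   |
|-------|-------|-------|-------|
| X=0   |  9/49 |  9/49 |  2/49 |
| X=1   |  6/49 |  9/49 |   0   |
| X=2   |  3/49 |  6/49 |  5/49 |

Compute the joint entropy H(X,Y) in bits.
2.8602 bits

H(X,Y) = -Σ_{x,y} P(x,y) log₂ P(x,y). Per-cell terms -P(x,y)·log₂P(x,y):
  X=0: 0.44904, 0.44904, 0.18836
  X=1: 0.37099, 0.44904, 0.00000
  X=2: 0.24672, 0.37099, 0.33600
  (cells with P = 0 contribute 0)
Sum of the 9 terms: H(X,Y) = 2.8602 bits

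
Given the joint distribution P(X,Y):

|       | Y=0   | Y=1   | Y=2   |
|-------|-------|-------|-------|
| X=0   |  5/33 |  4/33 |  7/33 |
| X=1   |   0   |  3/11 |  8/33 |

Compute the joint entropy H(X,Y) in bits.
2.2629 bits

H(X,Y) = -Σ_{x,y} P(x,y) log₂ P(x,y). Per-cell terms -P(x,y)·log₂P(x,y):
  X=0: 0.41249, 0.36902, 0.47452
  X=1: 0.00000, 0.51122, 0.49561
  (cells with P = 0 contribute 0)
Sum of the 6 terms: H(X,Y) = 2.2629 bits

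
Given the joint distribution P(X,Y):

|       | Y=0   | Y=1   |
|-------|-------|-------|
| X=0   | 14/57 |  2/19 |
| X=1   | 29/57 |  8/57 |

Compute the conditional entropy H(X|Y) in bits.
0.9287 bits

H(X|Y) = H(X,Y) - H(Y)

H(X,Y) = -Σ_{x,y} P(x,y) log₂ P(x,y). Per-cell terms -P(x,y)·log₂P(x,y):
  X=0: 0.4975, 0.3419
  X=1: 0.4960, 0.3976
Sum of the 4 terms: H(X,Y) = 1.7330 bits

Marginal of Y (column sums):
  P(Y=0) = 14/57 + 29/57 = 43/57
  P(Y=1) = 2/19 + 8/57 = 14/57
H(Y) = -[(43/57)·log₂(43/57) + (14/57)·log₂(14/57)]
  = 0.3068 + 0.4975 = 0.8043 bits

H(X|Y) = H(X,Y) - H(Y) = 1.7330 - 0.8043 = 0.9287 bits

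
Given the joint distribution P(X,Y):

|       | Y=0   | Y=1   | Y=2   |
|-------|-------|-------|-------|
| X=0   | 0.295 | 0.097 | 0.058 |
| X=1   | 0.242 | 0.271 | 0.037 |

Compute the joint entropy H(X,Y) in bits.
2.2661 bits

H(X,Y) = -Σ_{x,y} P(x,y) log₂ P(x,y). Per-cell terms -P(x,y)·log₂P(x,y):
  X=0: 0.51956, 0.32649, 0.23825
  X=1: 0.49535, 0.51047, 0.17598
Sum of the 6 terms: H(X,Y) = 2.2661 bits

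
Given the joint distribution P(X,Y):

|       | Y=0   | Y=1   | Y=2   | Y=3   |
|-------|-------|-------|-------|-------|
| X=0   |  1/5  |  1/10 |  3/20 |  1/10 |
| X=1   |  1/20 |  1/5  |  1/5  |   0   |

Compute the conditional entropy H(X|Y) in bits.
0.8008 bits

H(X|Y) = H(X,Y) - H(Y)

H(X,Y) = -Σ_{x,y} P(x,y) log₂ P(x,y). Per-cell terms -P(x,y)·log₂P(x,y):
  X=0: 0.4644, 0.3322, 0.4105, 0.3322
  X=1: 0.2161, 0.4644, 0.4644, 0.0000
  (cells with P = 0 contribute 0)
Sum of the 8 terms: H(X,Y) = 2.6842 bits

Marginal of Y (column sums):
  P(Y=0) = 1/5 + 1/20 = 1/4
  P(Y=1) = 1/10 + 1/5 = 3/10
  P(Y=2) = 3/20 + 1/5 = 7/20
  P(Y=3) = 1/10 + 0 = 1/10
H(Y) = -[(1/4)·log₂(1/4) + (3/10)·log₂(3/10) + (7/20)·log₂(7/20) + (1/10)·log₂(1/10)]
  = 0.5000 + 0.5211 + 0.5301 + 0.3322 = 1.8834 bits

H(X|Y) = H(X,Y) - H(Y) = 2.6842 - 1.8834 = 0.8008 bits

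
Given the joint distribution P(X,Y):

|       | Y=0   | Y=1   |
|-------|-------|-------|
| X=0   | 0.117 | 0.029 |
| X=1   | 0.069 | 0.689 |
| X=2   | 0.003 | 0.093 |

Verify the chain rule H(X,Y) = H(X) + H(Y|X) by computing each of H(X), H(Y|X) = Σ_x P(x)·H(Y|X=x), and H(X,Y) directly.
H(X) = 1.0328 bits, H(Y|X) = 0.4577 bits, H(X,Y) = 1.4905 bits

Marginal of X (row sums):
  P(X=0) = 0.117 + 0.029 = 0.146
  P(X=1) = 0.069 + 0.689 = 0.758
  P(X=2) = 0.003 + 0.093 = 0.096
H(X) = -[0.146·log₂(0.146) + 0.758·log₂(0.758) + 0.096·log₂(0.096)]
  = 0.405290 + 0.302996 + 0.324559 = 1.0328 bits

H(Y|X) = Σ_x P(x)·H(Y|X=x):
  X=0: P(X=0) = 0.146, P(Y|X=0) = (117/146, 29/146) → H(Y|X=0) = 0.719180
  X=1: P(X=1) = 0.758, P(Y|X=1) = (69/758, 689/758) → H(Y|X=1) = 0.439895
  X=2: P(X=2) = 0.096, P(Y|X=2) = (1/32, 31/32) → H(Y|X=2) = 0.200622
H(Y|X) = 0.146·0.719180 + 0.758·0.439895 + 0.096·0.200622 = 0.4577 bits

H(X,Y) = -Σ_{x,y} P(x,y) log₂ P(x,y). Per-cell terms -P(x,y)·log₂P(x,y):
  X=0: 0.362164, 0.148126
  X=1: 0.266151, 0.370285
  X=2: 0.025142, 0.318676
Sum of the 6 terms: H(X,Y) = 1.4905 bits

Chain rule check:
  H(X) + H(Y|X) = 1.0328 + 0.4577 = 1.4905 bits
  H(X,Y) = 1.4905 bits
✓ Chain rule verified.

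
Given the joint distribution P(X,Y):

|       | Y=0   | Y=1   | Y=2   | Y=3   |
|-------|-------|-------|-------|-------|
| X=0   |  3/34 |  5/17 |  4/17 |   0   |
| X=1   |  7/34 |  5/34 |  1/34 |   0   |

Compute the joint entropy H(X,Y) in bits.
2.3452 bits

H(X,Y) = -Σ_{x,y} P(x,y) log₂ P(x,y). Per-cell terms -P(x,y)·log₂P(x,y):
  X=0: 0.3090, 0.5193, 0.4912, 0.0000
  X=1: 0.4694, 0.4067, 0.1496, 0.0000
  (cells with P = 0 contribute 0)
Sum of the 8 terms: H(X,Y) = 2.3452 bits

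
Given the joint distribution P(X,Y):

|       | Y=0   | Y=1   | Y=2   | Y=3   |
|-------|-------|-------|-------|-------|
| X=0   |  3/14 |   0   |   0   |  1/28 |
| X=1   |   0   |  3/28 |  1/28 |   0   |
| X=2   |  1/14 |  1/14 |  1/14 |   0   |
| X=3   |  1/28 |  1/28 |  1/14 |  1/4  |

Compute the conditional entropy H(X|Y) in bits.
1.1333 bits

H(X|Y) = H(X,Y) - H(Y)

H(X,Y) = -Σ_{x,y} P(x,y) log₂ P(x,y). Per-cell terms -P(x,y)·log₂P(x,y):
  X=0: 0.476227, 0.000000, 0.000000, 0.171691
  X=1: 0.000000, 0.345256, 0.171691, 0.000000
  X=2: 0.271954, 0.271954, 0.271954, 0.000000
  X=3: 0.171691, 0.171691, 0.271954, 0.500000
  (cells with P = 0 contribute 0)
Sum of the 16 terms: H(X,Y) = 3.09606 bits

Marginal of Y (column sums):
  P(Y=0) = 3/14 + 0 + 1/14 + 1/28 = 9/28
  P(Y=1) = 0 + 3/28 + 1/14 + 1/28 = 3/14
  P(Y=2) = 0 + 1/28 + 1/14 + 1/14 = 5/28
  P(Y=3) = 1/28 + 0 + 0 + 1/4 = 2/7
H(Y) = -[(9/28)·log₂(9/28) + (3/14)·log₂(3/14) + (5/28)·log₂(5/28) + (2/7)·log₂(2/7)]
  = 0.526317 + 0.476227 + 0.443826 + 0.516387 = 1.96276 bits

H(X|Y) = H(X,Y) - H(Y) = 3.09606 - 1.96276 = 1.1333 bits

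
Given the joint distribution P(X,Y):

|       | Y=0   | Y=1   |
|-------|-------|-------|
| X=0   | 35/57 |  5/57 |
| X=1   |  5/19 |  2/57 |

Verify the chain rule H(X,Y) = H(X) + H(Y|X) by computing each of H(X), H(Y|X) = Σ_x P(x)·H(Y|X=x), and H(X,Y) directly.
H(X) = 0.8791 bits, H(Y|X) = 0.5373 bits, H(X,Y) = 1.4164 bits

Marginal of X (row sums):
  P(X=0) = 35/57 + 5/57 = 40/57
  P(X=1) = 5/19 + 2/57 = 17/57
H(X) = -[(40/57)·log₂(40/57) + (17/57)·log₂(17/57)]
  = 0.35857 + 0.52057 = 0.8791 bits

H(Y|X) = Σ_x P(x)·H(Y|X=x):
  X=0: P(X=0) = 40/57, P(Y|X=0) = (7/8, 1/8) → H(Y|X=0) = 0.54356
  X=1: P(X=1) = 17/57, P(Y|X=1) = (15/17, 2/17) → H(Y|X=1) = 0.52256
H(Y|X) = (40/57)·0.54356 + (17/57)·0.52256 = 0.5373 bits

H(X,Y) = -Σ_{x,y} P(x,y) log₂ P(x,y). Per-cell terms -P(x,y)·log₂P(x,y):
  X=0: 0.43204, 0.30798
  X=1: 0.50684, 0.16958
Sum of the 4 terms: H(X,Y) = 1.4164 bits

Chain rule check:
  H(X) + H(Y|X) = 0.8791 + 0.5373 = 1.4164 bits
  H(X,Y) = 1.4164 bits
✓ Chain rule verified.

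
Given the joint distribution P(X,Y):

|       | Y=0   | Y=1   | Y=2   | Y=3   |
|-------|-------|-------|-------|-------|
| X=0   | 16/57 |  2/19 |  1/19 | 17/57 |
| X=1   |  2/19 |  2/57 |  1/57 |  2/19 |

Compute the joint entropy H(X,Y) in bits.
2.5562 bits

H(X,Y) = -Σ_{x,y} P(x,y) log₂ P(x,y). Per-cell terms -P(x,y)·log₂P(x,y):
  X=0: 0.51450, 0.34189, 0.22358, 0.52057
  X=1: 0.34189, 0.16958, 0.10233, 0.34189
Sum of the 8 terms: H(X,Y) = 2.5562 bits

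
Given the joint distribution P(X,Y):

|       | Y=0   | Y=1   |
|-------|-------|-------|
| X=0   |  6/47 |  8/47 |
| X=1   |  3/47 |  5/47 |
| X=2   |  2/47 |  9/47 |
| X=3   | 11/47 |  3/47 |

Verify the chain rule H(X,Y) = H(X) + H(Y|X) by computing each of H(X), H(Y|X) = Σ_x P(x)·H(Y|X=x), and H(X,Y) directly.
H(X) = 1.9661 bits, H(Y|X) = 0.8393 bits, H(X,Y) = 2.8054 bits

Marginal of X (row sums):
  P(X=0) = 6/47 + 8/47 = 14/47
  P(X=1) = 3/47 + 5/47 = 8/47
  P(X=2) = 2/47 + 9/47 = 11/47
  P(X=3) = 11/47 + 3/47 = 14/47
H(X) = -[(14/47)·log₂(14/47) + (8/47)·log₂(8/47) + (11/47)·log₂(11/47) + (14/47)·log₂(14/47)]
  = 0.52045 + 0.43482 + 0.49036 + 0.52045 = 1.9661 bits

H(Y|X) = Σ_x P(x)·H(Y|X=x):
  X=0: P(X=0) = 14/47, P(Y|X=0) = (3/7, 4/7) → H(Y|X=0) = 0.98523
  X=1: P(X=1) = 8/47, P(Y|X=1) = (3/8, 5/8) → H(Y|X=1) = 0.95443
  X=2: P(X=2) = 11/47, P(Y|X=2) = (2/11, 9/11) → H(Y|X=2) = 0.68404
  X=3: P(X=3) = 14/47, P(Y|X=3) = (11/14, 3/14) → H(Y|X=3) = 0.74960
H(Y|X) = (14/47)·0.98523 + (8/47)·0.95443 + (11/47)·0.68404 + (14/47)·0.74960 = 0.8393 bits

H(X,Y) = -Σ_{x,y} P(x,y) log₂ P(x,y). Per-cell terms -P(x,y)·log₂P(x,y):
  X=0: 0.37910, 0.43482
  X=1: 0.25338, 0.34390
  X=2: 0.19381, 0.45664
  X=3: 0.49036, 0.25338
Sum of the 8 terms: H(X,Y) = 2.8054 bits

Chain rule check:
  H(X) + H(Y|X) = 1.9661 + 0.8393 = 2.8054 bits
  H(X,Y) = 2.8054 bits
✓ Chain rule verified.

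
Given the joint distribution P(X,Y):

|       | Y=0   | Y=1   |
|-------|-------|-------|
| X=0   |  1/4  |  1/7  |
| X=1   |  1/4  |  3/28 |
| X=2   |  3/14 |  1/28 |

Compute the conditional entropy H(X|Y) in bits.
1.5311 bits

H(X|Y) = H(X,Y) - H(Y)

H(X,Y) = -Σ_{x,y} P(x,y) log₂ P(x,y). Per-cell terms -P(x,y)·log₂P(x,y):
  X=0: 0.50000, 0.40105
  X=1: 0.50000, 0.34526
  X=2: 0.47623, 0.17169
Sum of the 6 terms: H(X,Y) = 2.3942 bits

Marginal of Y (column sums):
  P(Y=0) = 1/4 + 1/4 + 3/14 = 5/7
  P(Y=1) = 1/7 + 3/28 + 1/28 = 2/7
H(Y) = -[(5/7)·log₂(5/7) + (2/7)·log₂(2/7)]
  = 0.34673 + 0.51639 = 0.8631 bits

H(X|Y) = H(X,Y) - H(Y) = 2.3942 - 0.8631 = 1.5311 bits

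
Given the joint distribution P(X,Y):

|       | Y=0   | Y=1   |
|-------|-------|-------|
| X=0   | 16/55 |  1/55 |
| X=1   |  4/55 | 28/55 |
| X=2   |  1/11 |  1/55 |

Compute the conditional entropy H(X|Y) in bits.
0.8198 bits

H(X|Y) = H(X,Y) - H(Y)

H(X,Y) = -Σ_{x,y} P(x,y) log₂ P(x,y). Per-cell terms -P(x,y)·log₂P(x,y):
  X=0: 0.5182, 0.1051
  X=1: 0.2750, 0.4959
  X=2: 0.3145, 0.1051
Sum of the 6 terms: H(X,Y) = 1.8138 bits

Marginal of Y (column sums):
  P(Y=0) = 16/55 + 4/55 + 1/11 = 5/11
  P(Y=1) = 1/55 + 28/55 + 1/55 = 6/11
H(Y) = -[(5/11)·log₂(5/11) + (6/11)·log₂(6/11)]
  = 0.5170 + 0.4770 = 0.9940 bits

H(X|Y) = H(X,Y) - H(Y) = 1.8138 - 0.9940 = 0.8198 bits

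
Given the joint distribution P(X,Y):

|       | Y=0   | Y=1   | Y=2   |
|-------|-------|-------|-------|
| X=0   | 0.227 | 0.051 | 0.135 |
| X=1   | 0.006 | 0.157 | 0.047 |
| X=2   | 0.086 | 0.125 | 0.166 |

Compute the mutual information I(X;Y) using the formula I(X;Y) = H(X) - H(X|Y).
0.2393 bits

I(X;Y) = H(X) - H(X|Y)

Marginal of X (row sums):
  P(X=0) = 0.227 + 0.051 + 0.135 = 0.413
  P(X=1) = 0.006 + 0.157 + 0.047 = 0.210
  P(X=2) = 0.086 + 0.125 + 0.166 = 0.377
H(X) = -[0.413·log₂(0.413) + 0.210·log₂(0.210) + 0.377·log₂(0.377)]
  = 0.52690 + 0.47282 + 0.53058 = 1.53030 bits

Marginal of Y (column sums):
  P(Y=0) = 0.227 + 0.006 + 0.086 = 0.319
  P(Y=1) = 0.051 + 0.157 + 0.125 = 0.333
  P(Y=2) = 0.135 + 0.047 + 0.166 = 0.348
H(X|Y) = Σ_y P(y)·H(X|Y=y):
  Y=0: P(Y=0) = 0.319, P(X|Y=0) = (227/319, 6/319, 86/319) → H(X|Y=0) = 0.96696
  Y=1: P(Y=1) = 0.333, P(X|Y=1) = (17/111, 157/333, 125/333) → H(X|Y=1) = 1.45664
  Y=2: P(Y=2) = 0.348, P(X|Y=2) = (45/116, 47/348, 83/174) → H(X|Y=2) = 1.42946
H(X|Y) = 0.319·0.96696 + 0.333·1.45664 + 0.348·1.42946 = 1.29097 bits

I(X;Y) = H(X) - H(X|Y) = 1.53030 - 1.29097 = 0.2393 bits

Cross-check via I(X;Y) = H(X) + H(Y) - H(X,Y): computing H(Y) from the column sums and H(X,Y) from the 9 cells in the same way gives H(Y) = 1.58405 bits and H(X,Y) = 2.87502 bits, so
I(X;Y) = 1.53030 + 1.58405 - 2.87502 = 0.2393 bits ✓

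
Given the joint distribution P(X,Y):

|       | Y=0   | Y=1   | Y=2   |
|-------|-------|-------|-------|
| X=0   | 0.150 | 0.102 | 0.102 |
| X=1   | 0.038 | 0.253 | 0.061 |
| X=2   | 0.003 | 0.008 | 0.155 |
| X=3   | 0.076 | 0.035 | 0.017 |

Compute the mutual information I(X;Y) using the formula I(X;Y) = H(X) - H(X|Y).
0.3775 bits

I(X;Y) = H(X) - H(X|Y)

Marginal of X (row sums):
  P(X=0) = 0.150 + 0.102 + 0.102 = 0.354
  P(X=1) = 0.038 + 0.253 + 0.061 = 0.352
  P(X=2) = 0.003 + 0.008 + 0.155 = 0.166
  P(X=3) = 0.076 + 0.035 + 0.017 = 0.128
H(X) = -[0.354·log₂(0.354) + 0.352·log₂(0.352) + 0.166·log₂(0.166) + 0.128·log₂(0.128)]
  = 0.5304 + 0.5302 + 0.4301 + 0.3796 = 1.8703 bits

Marginal of Y (column sums):
  P(Y=0) = 0.150 + 0.038 + 0.003 + 0.076 = 0.267
  P(Y=1) = 0.102 + 0.253 + 0.008 + 0.035 = 0.398
  P(Y=2) = 0.102 + 0.061 + 0.155 + 0.017 = 0.335
H(X|Y) = Σ_y P(y)·H(X|Y=y):
  Y=0: P(Y=0) = 0.267, P(X|Y=0) = (50/89, 38/267, 1/89, 76/267) → H(X|Y=0) = 1.4564
  Y=1: P(Y=1) = 0.398, P(X|Y=1) = (51/199, 253/398, 4/199, 35/398) → H(X|Y=1) = 1.3406
  Y=2: P(Y=2) = 0.335, P(X|Y=2) = (102/335, 61/335, 31/67, 17/335) → H(X|Y=2) = 1.7025
H(X|Y) = 0.267·1.4564 + 0.398·1.3406 + 0.335·1.7025 = 1.4928 bits

I(X;Y) = H(X) - H(X|Y) = 1.8703 - 1.4928 = 0.3775 bits

Cross-check via I(X;Y) = H(X) + H(Y) - H(X,Y): computing H(Y) from the column sums and H(X,Y) from the 12 cells in the same way gives H(Y) = 1.5662 bits and H(X,Y) = 3.0590 bits, so
I(X;Y) = 1.8703 + 1.5662 - 3.0590 = 0.3775 bits ✓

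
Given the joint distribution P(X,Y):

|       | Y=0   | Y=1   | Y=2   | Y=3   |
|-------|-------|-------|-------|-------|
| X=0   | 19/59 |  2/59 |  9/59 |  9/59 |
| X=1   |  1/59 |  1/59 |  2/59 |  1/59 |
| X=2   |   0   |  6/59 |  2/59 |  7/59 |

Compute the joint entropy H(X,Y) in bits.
2.8499 bits

H(X,Y) = -Σ_{x,y} P(x,y) log₂ P(x,y). Per-cell terms -P(x,y)·log₂P(x,y):
  X=0: 0.5264, 0.1655, 0.4138, 0.4138
  X=1: 0.0997, 0.0997, 0.1655, 0.0997
  X=2: 0.0000, 0.3354, 0.1655, 0.3649
  (cells with P = 0 contribute 0)
Sum of the 12 terms: H(X,Y) = 2.8499 bits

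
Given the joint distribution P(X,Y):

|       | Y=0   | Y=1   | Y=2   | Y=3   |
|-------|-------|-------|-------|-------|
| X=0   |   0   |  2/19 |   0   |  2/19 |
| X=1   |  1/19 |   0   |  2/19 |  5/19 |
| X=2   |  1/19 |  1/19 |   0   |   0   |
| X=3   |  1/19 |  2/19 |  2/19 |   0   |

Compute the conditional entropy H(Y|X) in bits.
1.2632 bits

H(Y|X) = H(X,Y) - H(X)

H(X,Y) = -Σ_{x,y} P(x,y) log₂ P(x,y). Per-cell terms -P(x,y)·log₂P(x,y):
  X=0: 0.00000, 0.34189, 0.00000, 0.34189
  X=1: 0.22358, 0.00000, 0.34189, 0.50684
  X=2: 0.22358, 0.22358, 0.00000, 0.00000
  X=3: 0.22358, 0.34189, 0.34189, 0.00000
  (cells with P = 0 contribute 0)
Sum of the 16 terms: H(X,Y) = 3.1106 bits

Marginal of X (row sums):
  P(X=0) = 0 + 2/19 + 0 + 2/19 = 4/19
  P(X=1) = 1/19 + 0 + 2/19 + 5/19 = 8/19
  P(X=2) = 1/19 + 1/19 + 0 + 0 = 2/19
  P(X=3) = 1/19 + 2/19 + 2/19 + 0 = 5/19
H(X) = -[(4/19)·log₂(4/19) + (8/19)·log₂(8/19) + (2/19)·log₂(2/19) + (5/19)·log₂(5/19)]
  = 0.47325 + 0.52544 + 0.34189 + 0.50684 = 1.8474 bits

H(Y|X) = H(X,Y) - H(X) = 3.1106 - 1.8474 = 1.2632 bits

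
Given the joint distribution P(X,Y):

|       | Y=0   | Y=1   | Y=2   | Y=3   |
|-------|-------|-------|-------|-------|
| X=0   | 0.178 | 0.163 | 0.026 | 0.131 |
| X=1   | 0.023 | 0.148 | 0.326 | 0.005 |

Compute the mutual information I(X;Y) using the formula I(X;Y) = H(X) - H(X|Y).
0.4216 bits

I(X;Y) = H(X) - H(X|Y)

Marginal of X (row sums):
  P(X=0) = 0.178 + 0.163 + 0.026 + 0.131 = 0.498
  P(X=1) = 0.023 + 0.148 + 0.326 + 0.005 = 0.502
H(X) = -[0.498·log₂(0.498) + 0.502·log₂(0.502)]
  = 0.50088 + 0.49911 = 0.99999 bits

Marginal of Y (column sums):
  P(Y=0) = 0.178 + 0.023 = 0.201
  P(Y=1) = 0.163 + 0.148 = 0.311
  P(Y=2) = 0.026 + 0.326 = 0.352
  P(Y=3) = 0.131 + 0.005 = 0.136
H(X|Y) = Σ_y P(y)·H(X|Y=y):
  Y=0: P(Y=0) = 0.201, P(X|Y=0) = (178/201, 23/201) → H(X|Y=0) = 0.51313
  Y=1: P(Y=1) = 0.311, P(X|Y=1) = (163/311, 148/311) → H(X|Y=1) = 0.99832
  Y=2: P(Y=2) = 0.352, P(X|Y=2) = (13/176, 163/176) → H(X|Y=2) = 0.38018
  Y=3: P(Y=3) = 0.136, P(X|Y=3) = (131/136, 5/136) → H(X|Y=3) = 0.22726
H(X|Y) = 0.201·0.51313 + 0.311·0.99832 + 0.352·0.38018 + 0.136·0.22726 = 0.57835 bits

I(X;Y) = H(X) - H(X|Y) = 0.99999 - 0.57835 = 0.4216 bits

Cross-check via I(X;Y) = H(X) + H(Y) - H(X,Y): computing H(Y) from the column sums and H(X,Y) from the 8 cells in the same way gives H(Y) = 1.91099 bits and H(X,Y) = 2.48934 bits, so
I(X;Y) = 0.99999 + 1.91099 - 2.48934 = 0.4216 bits ✓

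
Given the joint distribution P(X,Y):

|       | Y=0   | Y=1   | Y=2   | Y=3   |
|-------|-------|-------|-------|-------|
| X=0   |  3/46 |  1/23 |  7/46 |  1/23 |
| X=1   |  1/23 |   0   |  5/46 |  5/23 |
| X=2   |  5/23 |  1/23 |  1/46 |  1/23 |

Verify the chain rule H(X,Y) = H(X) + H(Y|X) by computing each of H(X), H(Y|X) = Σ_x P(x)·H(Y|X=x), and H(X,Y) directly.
H(X) = 1.5802 bits, H(Y|X) = 1.4987 bits, H(X,Y) = 3.0789 bits

Marginal of X (row sums):
  P(X=0) = 3/46 + 1/23 + 7/46 + 1/23 = 7/23
  P(X=1) = 1/23 + 0 + 5/46 + 5/23 = 17/46
  P(X=2) = 5/23 + 1/23 + 1/46 + 1/23 = 15/46
H(X) = -[(7/23)·log₂(7/23) + (17/46)·log₂(17/46) + (15/46)·log₂(15/46)]
  = 0.52232 + 0.53073 + 0.52718 = 1.5802 bits

H(Y|X) = Σ_x P(x)·H(Y|X=x):
  X=0: P(X=0) = 7/23, P(Y|X=0) = (3/14, 1/7, 1/2, 1/7) → H(Y|X=0) = 1.77833
  X=1: P(X=1) = 17/46, P(Y|X=1) = (2/17, 0, 5/17, 10/17) → H(Y|X=1) = 1.33282
  X=2: P(X=2) = 15/46, P(Y|X=2) = (2/3, 2/15, 1/15, 2/15) → H(Y|X=2) = 1.42561
H(Y|X) = (7/23)·1.77833 + (17/46)·1.33282 + (15/46)·1.42561 = 1.4987 bits

H(X,Y) = -Σ_{x,y} P(x,y) log₂ P(x,y). Per-cell terms -P(x,y)·log₂P(x,y):
  X=0: 0.25687, 0.19668, 0.41334, 0.19668
  X=1: 0.19668, 0.00000, 0.34800, 0.47862
  X=2: 0.47862, 0.19668, 0.12008, 0.19668
  (cells with P = 0 contribute 0)
Sum of the 12 terms: H(X,Y) = 3.0789 bits

Chain rule check:
  H(X) + H(Y|X) = 1.5802 + 1.4987 = 3.0789 bits
  H(X,Y) = 3.0789 bits
✓ Chain rule verified.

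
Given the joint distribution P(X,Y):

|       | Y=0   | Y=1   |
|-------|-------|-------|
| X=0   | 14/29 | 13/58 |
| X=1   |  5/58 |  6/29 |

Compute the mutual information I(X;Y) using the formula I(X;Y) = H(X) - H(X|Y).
0.0930 bits

I(X;Y) = H(X) - H(X|Y)

Marginal of X (row sums):
  P(X=0) = 14/29 + 13/58 = 41/58
  P(X=1) = 5/58 + 6/29 = 17/58
H(X) = -[(41/58)·log₂(41/58) + (17/58)·log₂(17/58)]
  = 0.35375 + 0.51894 = 0.8727 bits

Marginal of Y (column sums):
  P(Y=0) = 14/29 + 5/58 = 33/58
  P(Y=1) = 13/58 + 6/29 = 25/58
H(X|Y) = Σ_y P(y)·H(X|Y=y):
  Y=0: P(Y=0) = 33/58, P(X|Y=0) = (28/33, 5/33) → H(X|Y=0) = 0.61362
  Y=1: P(Y=1) = 25/58, P(X|Y=1) = (13/25, 12/25) → H(X|Y=1) = 0.99885
H(X|Y) = (33/58)·0.61362 + (25/58)·0.99885 = 0.7797 bits

I(X;Y) = H(X) - H(X|Y) = 0.8727 - 0.7797 = 0.0930 bits

Cross-check via I(X;Y) = H(X) + H(Y) - H(X,Y): computing H(Y) from the column sums and H(X,Y) from the 4 cells in the same way gives H(Y) = 0.9862 bits and H(X,Y) = 1.7659 bits, so
I(X;Y) = 0.8727 + 0.9862 - 1.7659 = 0.0930 bits ✓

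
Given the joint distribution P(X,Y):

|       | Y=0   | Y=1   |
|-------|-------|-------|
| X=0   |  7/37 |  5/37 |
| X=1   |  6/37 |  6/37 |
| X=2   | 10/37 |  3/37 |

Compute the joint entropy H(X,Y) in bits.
2.4999 bits

H(X,Y) = -Σ_{x,y} P(x,y) log₂ P(x,y). Per-cell terms -P(x,y)·log₂P(x,y):
  X=0: 0.4545, 0.3902
  X=1: 0.4256, 0.4256
  X=2: 0.5101, 0.2939
Sum of the 6 terms: H(X,Y) = 2.4999 bits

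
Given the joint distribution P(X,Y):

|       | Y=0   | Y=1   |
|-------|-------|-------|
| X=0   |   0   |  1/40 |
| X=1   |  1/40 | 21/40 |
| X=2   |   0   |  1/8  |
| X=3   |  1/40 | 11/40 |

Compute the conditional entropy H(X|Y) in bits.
1.4880 bits

H(X|Y) = H(X,Y) - H(Y)

H(X,Y) = -Σ_{x,y} P(x,y) log₂ P(x,y). Per-cell terms -P(x,y)·log₂P(x,y):
  X=0: 0.00000, 0.13305
  X=1: 0.13305, 0.48805
  X=2: 0.00000, 0.37500
  X=3: 0.13305, 0.51219
  (cells with P = 0 contribute 0)
Sum of the 8 terms: H(X,Y) = 1.7744 bits

Marginal of Y (column sums):
  P(Y=0) = 0 + 1/40 + 0 + 1/40 = 1/20
  P(Y=1) = 1/40 + 21/40 + 1/8 + 11/40 = 19/20
H(Y) = -[(1/20)·log₂(1/20) + (19/20)·log₂(19/20)]
  = 0.21610 + 0.07030 = 0.2864 bits

H(X|Y) = H(X,Y) - H(Y) = 1.7744 - 0.2864 = 1.4880 bits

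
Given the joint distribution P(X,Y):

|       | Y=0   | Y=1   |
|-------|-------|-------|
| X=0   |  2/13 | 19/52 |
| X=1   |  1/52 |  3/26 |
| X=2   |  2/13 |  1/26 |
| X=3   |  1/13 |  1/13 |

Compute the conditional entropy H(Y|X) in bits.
0.8275 bits

H(Y|X) = H(X,Y) - H(X)

H(X,Y) = -Σ_{x,y} P(x,y) log₂ P(x,y). Per-cell terms -P(x,y)·log₂P(x,y):
  X=0: 0.41545, 0.53073
  X=1: 0.10962, 0.35948
  X=2: 0.41545, 0.18079
  X=3: 0.28465, 0.28465
Sum of the 8 terms: H(X,Y) = 2.5808 bits

Marginal of X (row sums):
  P(X=0) = 2/13 + 19/52 = 27/52
  P(X=1) = 1/52 + 3/26 = 7/52
  P(X=2) = 2/13 + 1/26 = 5/26
  P(X=3) = 1/13 + 1/13 = 2/13
H(X) = -[(27/52)·log₂(27/52) + (7/52)·log₂(7/52) + (5/26)·log₂(5/26) + (2/13)·log₂(2/13)]
  = 0.49096 + 0.38945 + 0.45741 + 0.41545 = 1.7533 bits

H(Y|X) = H(X,Y) - H(X) = 2.5808 - 1.7533 = 0.8275 bits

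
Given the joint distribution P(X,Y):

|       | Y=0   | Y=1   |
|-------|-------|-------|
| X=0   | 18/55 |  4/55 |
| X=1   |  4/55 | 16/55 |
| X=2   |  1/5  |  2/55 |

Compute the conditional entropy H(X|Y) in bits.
1.2629 bits

H(X|Y) = H(X,Y) - H(Y)

H(X,Y) = -Σ_{x,y} P(x,y) log₂ P(x,y). Per-cell terms -P(x,y)·log₂P(x,y):
  X=0: 0.5274, 0.2750
  X=1: 0.2750, 0.5182
  X=2: 0.4644, 0.1739
Sum of the 6 terms: H(X,Y) = 2.2339 bits

Marginal of Y (column sums):
  P(Y=0) = 18/55 + 4/55 + 1/5 = 3/5
  P(Y=1) = 4/55 + 16/55 + 2/55 = 2/5
H(Y) = -[(3/5)·log₂(3/5) + (2/5)·log₂(2/5)]
  = 0.4422 + 0.5288 = 0.9710 bits

H(X|Y) = H(X,Y) - H(Y) = 2.2339 - 0.9710 = 1.2629 bits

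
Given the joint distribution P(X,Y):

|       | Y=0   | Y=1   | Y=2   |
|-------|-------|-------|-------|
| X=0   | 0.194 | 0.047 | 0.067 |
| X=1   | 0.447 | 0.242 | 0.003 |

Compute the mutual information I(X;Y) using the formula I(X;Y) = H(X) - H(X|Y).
0.1209 bits

I(X;Y) = H(X) - H(X|Y)

Marginal of X (row sums):
  P(X=0) = 0.194 + 0.047 + 0.067 = 0.308
  P(X=1) = 0.447 + 0.242 + 0.003 = 0.692
H(X) = -[0.308·log₂(0.308) + 0.692·log₂(0.692)]
  = 0.52329 + 0.36756 = 0.89085 bits

Marginal of Y (column sums):
  P(Y=0) = 0.194 + 0.447 = 0.641
  P(Y=1) = 0.047 + 0.242 = 0.289
  P(Y=2) = 0.067 + 0.003 = 0.070
H(X|Y) = Σ_y P(y)·H(X|Y=y):
  Y=0: P(Y=0) = 0.641, P(X|Y=0) = (194/641, 447/641) → H(X|Y=0) = 0.88451
  Y=1: P(Y=1) = 0.289, P(X|Y=1) = (47/289, 242/289) → H(X|Y=1) = 0.64056
  Y=2: P(Y=2) = 0.070, P(X|Y=2) = (67/70, 3/70) → H(X|Y=2) = 0.25524
H(X|Y) = 0.641·0.88451 + 0.289·0.64056 + 0.070·0.25524 = 0.76996 bits

I(X;Y) = H(X) - H(X|Y) = 0.89085 - 0.76996 = 0.1209 bits

Cross-check via I(X;Y) = H(X) + H(Y) - H(X,Y): computing H(Y) from the column sums and H(X,Y) from the 6 cells in the same way gives H(Y) = 1.19738 bits and H(X,Y) = 1.96734 bits, so
I(X;Y) = 0.89085 + 1.19738 - 1.96734 = 0.1209 bits ✓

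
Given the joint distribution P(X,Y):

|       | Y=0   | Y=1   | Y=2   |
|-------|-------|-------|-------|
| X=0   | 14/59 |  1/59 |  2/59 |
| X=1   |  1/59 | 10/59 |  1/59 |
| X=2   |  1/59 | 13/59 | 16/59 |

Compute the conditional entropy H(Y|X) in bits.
1.0014 bits

H(Y|X) = H(X,Y) - H(X)

H(X,Y) = -Σ_{x,y} P(x,y) log₂ P(x,y). Per-cell terms -P(x,y)·log₂P(x,y):
  X=0: 0.49244125, 0.09970581, 0.16551332
  X=1: 0.09970581, 0.43401948, 0.09970581
  X=2: 0.09970581, 0.48082446, 0.51054727
Sum of the 9 terms: H(X,Y) = 2.4821690 bits

Marginal of X (row sums):
  P(X=0) = 14/59 + 1/59 + 2/59 = 17/59
  P(X=1) = 1/59 + 10/59 + 1/59 = 12/59
  P(X=2) = 1/59 + 13/59 + 16/59 = 30/59
H(X) = -[(17/59)·log₂(17/59) + (12/59)·log₂(12/59) + (30/59)·log₂(30/59)]
  = 0.51725531 + 0.46732486 + 0.49614532 = 1.4807255 bits

H(Y|X) = H(X,Y) - H(X) = 2.4821690 - 1.4807255 = 1.0014 bits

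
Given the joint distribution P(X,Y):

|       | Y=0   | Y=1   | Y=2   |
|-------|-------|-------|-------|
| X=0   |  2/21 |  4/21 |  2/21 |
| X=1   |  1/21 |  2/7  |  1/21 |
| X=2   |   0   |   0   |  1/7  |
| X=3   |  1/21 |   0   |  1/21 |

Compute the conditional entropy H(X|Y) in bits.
1.3622 bits

H(X|Y) = H(X,Y) - H(Y)

H(X,Y) = -Σ_{x,y} P(x,y) log₂ P(x,y). Per-cell terms -P(x,y)·log₂P(x,y):
  X=0: 0.32308, 0.45568, 0.32308
  X=1: 0.20916, 0.51639, 0.20916
  X=2: 0.00000, 0.00000, 0.40105
  X=3: 0.20916, 0.00000, 0.20916
  (cells with P = 0 contribute 0)
Sum of the 12 terms: H(X,Y) = 2.8559 bits

Marginal of Y (column sums):
  P(Y=0) = 2/21 + 1/21 + 0 + 1/21 = 4/21
  P(Y=1) = 4/21 + 2/7 + 0 + 0 = 10/21
  P(Y=2) = 2/21 + 1/21 + 1/7 + 1/21 = 1/3
H(Y) = -[(4/21)·log₂(4/21) + (10/21)·log₂(10/21) + (1/3)·log₂(1/3)]
  = 0.45568 + 0.50971 + 0.52832 = 1.4937 bits

H(X|Y) = H(X,Y) - H(Y) = 2.8559 - 1.4937 = 1.3622 bits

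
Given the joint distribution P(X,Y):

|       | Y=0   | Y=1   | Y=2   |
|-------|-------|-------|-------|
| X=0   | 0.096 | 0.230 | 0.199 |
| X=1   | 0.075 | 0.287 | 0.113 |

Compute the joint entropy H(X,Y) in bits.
2.4283 bits

H(X,Y) = -Σ_{x,y} P(x,y) log₂ P(x,y). Per-cell terms -P(x,y)·log₂P(x,y):
  X=0: 0.32456, 0.48767, 0.46350
  X=1: 0.28027, 0.51685, 0.35545
Sum of the 6 terms: H(X,Y) = 2.4283 bits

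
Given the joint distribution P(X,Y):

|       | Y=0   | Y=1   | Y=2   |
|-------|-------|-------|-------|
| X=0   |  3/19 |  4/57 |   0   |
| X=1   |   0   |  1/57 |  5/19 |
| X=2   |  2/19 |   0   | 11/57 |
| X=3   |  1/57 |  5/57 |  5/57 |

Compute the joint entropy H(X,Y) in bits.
2.8168 bits

H(X,Y) = -Σ_{x,y} P(x,y) log₂ P(x,y). Per-cell terms -P(x,y)·log₂P(x,y):
  X=0: 0.4205, 0.2690, 0.0000
  X=1: 0.0000, 0.1023, 0.5068
  X=2: 0.3419, 0.0000, 0.4580
  X=3: 0.1023, 0.3080, 0.3080
  (cells with P = 0 contribute 0)
Sum of the 12 terms: H(X,Y) = 2.8168 bits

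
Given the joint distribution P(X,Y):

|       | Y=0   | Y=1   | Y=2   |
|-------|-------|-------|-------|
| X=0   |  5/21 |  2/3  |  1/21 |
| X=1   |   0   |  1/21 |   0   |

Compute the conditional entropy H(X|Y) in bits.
0.2524 bits

H(X|Y) = H(X,Y) - H(Y)

H(X,Y) = -Σ_{x,y} P(x,y) log₂ P(x,y). Per-cell terms -P(x,y)·log₂P(x,y):
  X=0: 0.492950, 0.389975, 0.209158
  X=1: 0.000000, 0.209158, 0.000000
  (cells with P = 0 contribute 0)
Sum of the 6 terms: H(X,Y) = 1.30124 bits

Marginal of Y (column sums):
  P(Y=0) = 5/21 + 0 = 5/21
  P(Y=1) = 2/3 + 1/21 = 5/7
  P(Y=2) = 1/21 + 0 = 1/21
H(Y) = -[(5/21)·log₂(5/21) + (5/7)·log₂(5/7) + (1/21)·log₂(1/21)]
  = 0.492950 + 0.346733 + 0.209158 = 1.04884 bits

H(X|Y) = H(X,Y) - H(Y) = 1.30124 - 1.04884 = 0.2524 bits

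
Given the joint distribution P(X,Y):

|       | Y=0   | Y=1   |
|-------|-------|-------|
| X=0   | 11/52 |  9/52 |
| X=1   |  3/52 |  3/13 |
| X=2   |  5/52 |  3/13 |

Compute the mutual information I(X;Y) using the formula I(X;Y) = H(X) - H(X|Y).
0.0713 bits

I(X;Y) = H(X) - H(X|Y)

Marginal of X (row sums):
  P(X=0) = 11/52 + 9/52 = 5/13
  P(X=1) = 3/52 + 3/13 = 15/52
  P(X=2) = 5/52 + 3/13 = 17/52
H(X) = -[(5/13)·log₂(5/13) + (15/52)·log₂(15/52) + (17/52)·log₂(17/52)]
  = 0.5302 + 0.5174 + 0.5273 = 1.5749 bits

Marginal of Y (column sums):
  P(Y=0) = 11/52 + 3/52 + 5/52 = 19/52
  P(Y=1) = 9/52 + 3/13 + 3/13 = 33/52
H(X|Y) = Σ_y P(y)·H(X|Y=y):
  Y=0: P(Y=0) = 19/52, P(X|Y=0) = (11/19, 3/19, 5/19) → H(X|Y=0) = 1.3838
  Y=1: P(Y=1) = 33/52, P(X|Y=1) = (3/11, 4/11, 4/11) → H(X|Y=1) = 1.5726
H(X|Y) = (19/52)·1.3838 + (33/52)·1.5726 = 1.5036 bits

I(X;Y) = H(X) - H(X|Y) = 1.5749 - 1.5036 = 0.0713 bits

Cross-check via I(X;Y) = H(X) + H(Y) - H(X,Y): computing H(Y) from the column sums and H(X,Y) from the 6 cells in the same way gives H(Y) = 0.9471 bits and H(X,Y) = 2.4507 bits, so
I(X;Y) = 1.5749 + 0.9471 - 2.4507 = 0.0713 bits ✓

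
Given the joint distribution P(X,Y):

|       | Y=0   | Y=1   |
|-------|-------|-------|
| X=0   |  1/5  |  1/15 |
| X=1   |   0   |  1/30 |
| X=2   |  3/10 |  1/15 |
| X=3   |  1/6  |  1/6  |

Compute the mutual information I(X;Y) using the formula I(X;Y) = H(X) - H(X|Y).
0.1178 bits

I(X;Y) = H(X) - H(X|Y)

Marginal of X (row sums):
  P(X=0) = 1/5 + 1/15 = 4/15
  P(X=1) = 0 + 1/30 = 1/30
  P(X=2) = 3/10 + 1/15 = 11/30
  P(X=3) = 1/6 + 1/6 = 1/3
H(X) = -[(4/15)·log₂(4/15) + (1/30)·log₂(1/30) + (11/30)·log₂(11/30) + (1/3)·log₂(1/3)]
  = 0.5085 + 0.1636 + 0.5307 + 0.5283 = 1.7311 bits

Marginal of Y (column sums):
  P(Y=0) = 1/5 + 0 + 3/10 + 1/6 = 2/3
  P(Y=1) = 1/15 + 1/30 + 1/15 + 1/6 = 1/3
H(X|Y) = Σ_y P(y)·H(X|Y=y):
  Y=0: P(Y=0) = 2/3, P(X|Y=0) = (3/10, 0, 9/20, 1/4) → H(X|Y=0) = 1.5395
  Y=1: P(Y=1) = 1/3, P(X|Y=1) = (1/5, 1/10, 1/5, 1/2) → H(X|Y=1) = 1.7610
H(X|Y) = (2/3)·1.5395 + (1/3)·1.7610 = 1.6133 bits

I(X;Y) = H(X) - H(X|Y) = 1.7311 - 1.6133 = 0.1178 bits

Cross-check via I(X;Y) = H(X) + H(Y) - H(X,Y): computing H(Y) from the column sums and H(X,Y) from the 8 cells in the same way gives H(Y) = 0.9183 bits and H(X,Y) = 2.5316 bits, so
I(X;Y) = 1.7311 + 0.9183 - 2.5316 = 0.1178 bits ✓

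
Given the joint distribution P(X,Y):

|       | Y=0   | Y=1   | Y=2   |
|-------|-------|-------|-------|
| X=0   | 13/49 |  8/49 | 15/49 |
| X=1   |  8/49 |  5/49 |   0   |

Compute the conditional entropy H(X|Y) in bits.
0.6659 bits

H(X|Y) = H(X,Y) - H(Y)

H(X,Y) = -Σ_{x,y} P(x,y) log₂ P(x,y). Per-cell terms -P(x,y)·log₂P(x,y):
  X=0: 0.5079, 0.4269, 0.5228
  X=1: 0.4269, 0.3360, 0.0000
  (cells with P = 0 contribute 0)
Sum of the 6 terms: H(X,Y) = 2.2205 bits

Marginal of Y (column sums):
  P(Y=0) = 13/49 + 8/49 = 3/7
  P(Y=1) = 8/49 + 5/49 = 13/49
  P(Y=2) = 15/49 + 0 = 15/49
H(Y) = -[(3/7)·log₂(3/7) + (13/49)·log₂(13/49) + (15/49)·log₂(15/49)]
  = 0.5239 + 0.5079 + 0.5228 = 1.5546 bits

H(X|Y) = H(X,Y) - H(Y) = 2.2205 - 1.5546 = 0.6659 bits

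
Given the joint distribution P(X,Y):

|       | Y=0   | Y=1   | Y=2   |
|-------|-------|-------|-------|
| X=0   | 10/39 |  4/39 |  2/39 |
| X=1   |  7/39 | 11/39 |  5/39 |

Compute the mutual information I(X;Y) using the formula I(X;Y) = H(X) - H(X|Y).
0.0739 bits

I(X;Y) = H(X) - H(X|Y)

Marginal of X (row sums):
  P(X=0) = 10/39 + 4/39 + 2/39 = 16/39
  P(X=1) = 7/39 + 11/39 + 5/39 = 23/39
H(X) = -[(16/39)·log₂(16/39) + (23/39)·log₂(23/39)]
  = 0.52734 + 0.44929 = 0.97663 bits

Marginal of Y (column sums):
  P(Y=0) = 10/39 + 7/39 = 17/39
  P(Y=1) = 4/39 + 11/39 = 5/13
  P(Y=2) = 2/39 + 5/39 = 7/39
H(X|Y) = Σ_y P(y)·H(X|Y=y):
  Y=0: P(Y=0) = 17/39, P(X|Y=0) = (10/17, 7/17) → H(X|Y=0) = 0.97742
  Y=1: P(Y=1) = 5/13, P(X|Y=1) = (4/15, 11/15) → H(X|Y=1) = 0.83664
  Y=2: P(Y=2) = 7/39, P(X|Y=2) = (2/7, 5/7) → H(X|Y=2) = 0.86312
H(X|Y) = (17/39)·0.97742 + (5/13)·0.83664 + (7/39)·0.86312 = 0.90276 bits

I(X;Y) = H(X) - H(X|Y) = 0.97663 - 0.90276 = 0.0739 bits

Cross-check via I(X;Y) = H(X) + H(Y) - H(X,Y): computing H(Y) from the column sums and H(X,Y) from the 6 cells in the same way gives H(Y) = 1.49715 bits and H(X,Y) = 2.39991 bits, so
I(X;Y) = 0.97663 + 1.49715 - 2.39991 = 0.0739 bits ✓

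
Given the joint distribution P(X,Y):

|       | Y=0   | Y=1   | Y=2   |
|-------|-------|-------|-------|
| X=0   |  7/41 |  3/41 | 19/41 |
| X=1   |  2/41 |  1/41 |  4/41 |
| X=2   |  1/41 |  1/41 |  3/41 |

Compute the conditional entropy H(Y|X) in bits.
1.2749 bits

H(Y|X) = H(X,Y) - H(X)

H(X,Y) = -Σ_{x,y} P(x,y) log₂ P(x,y). Per-cell terms -P(x,y)·log₂P(x,y):
  X=0: 0.435400, 0.276043, 0.514216
  X=1: 0.212564, 0.130672, 0.327566
  X=2: 0.130672, 0.130672, 0.276043
Sum of the 9 terms: H(X,Y) = 2.43385 bits

Marginal of X (row sums):
  P(X=0) = 7/41 + 3/41 + 19/41 = 29/41
  P(X=1) = 2/41 + 1/41 + 4/41 = 7/41
  P(X=2) = 1/41 + 1/41 + 3/41 = 5/41
H(X) = -[(29/41)·log₂(29/41) + (7/41)·log₂(7/41) + (5/41)·log₂(5/41)]
  = 0.353355 + 0.435400 + 0.370198 = 1.15895 bits

H(Y|X) = H(X,Y) - H(X) = 2.43385 - 1.15895 = 1.2749 bits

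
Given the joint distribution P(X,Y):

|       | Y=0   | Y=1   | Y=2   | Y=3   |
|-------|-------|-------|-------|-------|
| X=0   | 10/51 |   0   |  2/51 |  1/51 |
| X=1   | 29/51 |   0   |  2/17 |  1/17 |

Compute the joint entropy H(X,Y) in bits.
1.8221 bits

H(X,Y) = -Σ_{x,y} P(x,y) log₂ P(x,y). Per-cell terms -P(x,y)·log₂P(x,y):
  X=0: 0.46088, 0.00000, 0.18323, 0.11122
  X=1: 0.46312, 0.00000, 0.36323, 0.24044
  (cells with P = 0 contribute 0)
Sum of the 8 terms: H(X,Y) = 1.8221 bits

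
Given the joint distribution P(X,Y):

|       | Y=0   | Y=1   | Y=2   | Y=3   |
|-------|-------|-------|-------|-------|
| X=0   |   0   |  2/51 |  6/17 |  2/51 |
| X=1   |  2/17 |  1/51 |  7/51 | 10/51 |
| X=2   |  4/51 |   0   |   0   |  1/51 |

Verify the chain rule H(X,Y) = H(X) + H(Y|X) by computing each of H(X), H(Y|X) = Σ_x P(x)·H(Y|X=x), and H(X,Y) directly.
H(X) = 1.3635 bits, H(Y|X) = 1.2611 bits, H(X,Y) = 2.6246 bits

Marginal of X (row sums):
  P(X=0) = 0 + 2/51 + 6/17 + 2/51 = 22/51
  P(X=1) = 2/17 + 1/51 + 7/51 + 10/51 = 8/17
  P(X=2) = 4/51 + 0 + 0 + 1/51 = 5/51
H(X) = -[(22/51)·log₂(22/51) + (8/17)·log₂(8/17) + (5/51)·log₂(5/51)]
  = 0.52325 + 0.51175 + 0.32848 = 1.3635 bits

H(Y|X) = Σ_x P(x)·H(Y|X=x):
  X=0: P(X=0) = 22/51, P(Y|X=0) = (0, 1/11, 9/11, 1/11) → H(Y|X=0) = 0.86586
  X=1: P(X=1) = 8/17, P(Y|X=1) = (1/4, 1/24, 7/24, 5/12) → H(Y|X=1) = 1.73577
  X=2: P(X=2) = 5/51, P(Y|X=2) = (4/5, 0, 0, 1/5) → H(Y|X=2) = 0.72193
H(Y|X) = (22/51)·0.86586 + (8/17)·1.73577 + (5/51)·0.72193 = 1.2611 bits

H(X,Y) = -Σ_{x,y} P(x,y) log₂ P(x,y). Per-cell terms -P(x,y)·log₂P(x,y):
  X=0: 0.00000, 0.18323, 0.53029, 0.18323
  X=1: 0.36323, 0.11122, 0.39324, 0.46088
  X=2: 0.28803, 0.00000, 0.00000, 0.11122
  (cells with P = 0 contribute 0)
Sum of the 12 terms: H(X,Y) = 2.6246 bits

Chain rule check:
  H(X) + H(Y|X) = 1.3635 + 1.2611 = 2.6246 bits
  H(X,Y) = 2.6246 bits
✓ Chain rule verified.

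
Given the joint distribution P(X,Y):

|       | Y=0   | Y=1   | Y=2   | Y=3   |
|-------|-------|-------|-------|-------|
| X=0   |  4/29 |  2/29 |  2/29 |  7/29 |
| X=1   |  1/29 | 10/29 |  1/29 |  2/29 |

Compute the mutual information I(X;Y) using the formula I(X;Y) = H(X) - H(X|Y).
0.2735 bits

I(X;Y) = H(X) - H(X|Y)

Marginal of X (row sums):
  P(X=0) = 4/29 + 2/29 + 2/29 + 7/29 = 15/29
  P(X=1) = 1/29 + 10/29 + 1/29 + 2/29 = 14/29
H(X) = -[(15/29)·log₂(15/29) + (14/29)·log₂(14/29)]
  = 0.4919 + 0.5072 = 0.9991 bits

Marginal of Y (column sums):
  P(Y=0) = 4/29 + 1/29 = 5/29
  P(Y=1) = 2/29 + 10/29 = 12/29
  P(Y=2) = 2/29 + 1/29 = 3/29
  P(Y=3) = 7/29 + 2/29 = 9/29
H(X|Y) = Σ_y P(y)·H(X|Y=y):
  Y=0: P(Y=0) = 5/29, P(X|Y=0) = (4/5, 1/5) → H(X|Y=0) = 0.7219
  Y=1: P(Y=1) = 12/29, P(X|Y=1) = (1/6, 5/6) → H(X|Y=1) = 0.6500
  Y=2: P(Y=2) = 3/29, P(X|Y=2) = (2/3, 1/3) → H(X|Y=2) = 0.9183
  Y=3: P(Y=3) = 9/29, P(X|Y=3) = (7/9, 2/9) → H(X|Y=3) = 0.7642
H(X|Y) = (5/29)·0.7219 + (12/29)·0.6500 + (3/29)·0.9183 + (9/29)·0.7642 = 0.7256 bits

I(X;Y) = H(X) - H(X|Y) = 0.9991 - 0.7256 = 0.2735 bits

Cross-check via I(X;Y) = H(X) + H(Y) - H(X,Y): computing H(Y) from the column sums and H(X,Y) from the 8 cells in the same way gives H(Y) = 1.8265 bits and H(X,Y) = 2.5521 bits, so
I(X;Y) = 0.9991 + 1.8265 - 2.5521 = 0.2735 bits ✓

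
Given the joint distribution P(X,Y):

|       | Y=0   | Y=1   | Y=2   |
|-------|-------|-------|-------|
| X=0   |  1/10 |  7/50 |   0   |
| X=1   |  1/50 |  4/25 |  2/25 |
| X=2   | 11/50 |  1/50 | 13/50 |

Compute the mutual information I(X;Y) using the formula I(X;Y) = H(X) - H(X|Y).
0.4284 bits

I(X;Y) = H(X) - H(X|Y)

Marginal of X (row sums):
  P(X=0) = 1/10 + 7/50 + 0 = 6/25
  P(X=1) = 1/50 + 4/25 + 2/25 = 13/50
  P(X=2) = 11/50 + 1/50 + 13/50 = 1/2
H(X) = -[(6/25)·log₂(6/25) + (13/50)·log₂(13/50) + (1/2)·log₂(1/2)]
  = 0.49413 + 0.50529 + 0.50000 = 1.49942 bits

Marginal of Y (column sums):
  P(Y=0) = 1/10 + 1/50 + 11/50 = 17/50
  P(Y=1) = 7/50 + 4/25 + 1/50 = 8/25
  P(Y=2) = 0 + 2/25 + 13/50 = 17/50
H(X|Y) = Σ_y P(y)·H(X|Y=y):
  Y=0: P(Y=0) = 17/50, P(X|Y=0) = (5/17, 1/17, 11/17) → H(X|Y=0) = 1.16609
  Y=1: P(Y=1) = 8/25, P(X|Y=1) = (7/16, 1/2, 1/16) → H(X|Y=1) = 1.27178
  Y=2: P(Y=2) = 17/50, P(X|Y=2) = (0, 4/17, 13/17) → H(X|Y=2) = 0.78713
H(X|Y) = (17/50)·1.16609 + (8/25)·1.27178 + (17/50)·0.78713 = 1.07106 bits

I(X;Y) = H(X) - H(X|Y) = 1.49942 - 1.07106 = 0.4284 bits

Cross-check via I(X;Y) = H(X) + H(Y) - H(X,Y): computing H(Y) from the column sums and H(X,Y) from the 9 cells in the same way gives H(Y) = 1.58438 bits and H(X,Y) = 2.65544 bits, so
I(X;Y) = 1.49942 + 1.58438 - 2.65544 = 0.4284 bits ✓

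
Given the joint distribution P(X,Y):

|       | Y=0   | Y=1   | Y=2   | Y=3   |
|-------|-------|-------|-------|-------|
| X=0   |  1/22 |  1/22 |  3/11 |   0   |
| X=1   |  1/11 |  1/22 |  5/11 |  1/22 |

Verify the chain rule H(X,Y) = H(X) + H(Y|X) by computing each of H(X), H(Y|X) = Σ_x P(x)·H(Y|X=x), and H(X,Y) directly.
H(X) = 0.9457 bits, H(Y|X) = 1.2079 bits, H(X,Y) = 2.1536 bits

Marginal of X (row sums):
  P(X=0) = 1/22 + 1/22 + 3/11 + 0 = 4/11
  P(X=1) = 1/11 + 1/22 + 5/11 + 1/22 = 7/11
H(X) = -[(4/11)·log₂(4/11) + (7/11)·log₂(7/11)]
  = 0.53070 + 0.41496 = 0.9457 bits

H(Y|X) = Σ_x P(x)·H(Y|X=x):
  X=0: P(X=0) = 4/11, P(Y|X=0) = (1/8, 1/8, 3/4, 0) → H(Y|X=0) = 1.06128
  X=1: P(X=1) = 7/11, P(Y|X=1) = (1/7, 1/14, 5/7, 1/14) → H(Y|X=1) = 1.29169
H(Y|X) = (4/11)·1.06128 + (7/11)·1.29169 = 1.2079 bits

H(X,Y) = -Σ_{x,y} P(x,y) log₂ P(x,y). Per-cell terms -P(x,y)·log₂P(x,y):
  X=0: 0.20270, 0.20270, 0.51122, 0.00000
  X=1: 0.31449, 0.20270, 0.51705, 0.20270
  (cells with P = 0 contribute 0)
Sum of the 8 terms: H(X,Y) = 2.1536 bits

Chain rule check:
  H(X) + H(Y|X) = 0.9457 + 1.2079 = 2.1536 bits
  H(X,Y) = 2.1536 bits
✓ Chain rule verified.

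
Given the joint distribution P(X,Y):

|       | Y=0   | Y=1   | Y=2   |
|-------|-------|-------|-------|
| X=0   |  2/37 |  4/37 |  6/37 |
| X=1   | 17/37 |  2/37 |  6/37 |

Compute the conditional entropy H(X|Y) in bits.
0.7225 bits

H(X|Y) = H(X,Y) - H(Y)

H(X,Y) = -Σ_{x,y} P(x,y) log₂ P(x,y). Per-cell terms -P(x,y)·log₂P(x,y):
  X=0: 0.22754, 0.34697, 0.42559
  X=1: 0.51551, 0.22754, 0.42559
Sum of the 6 terms: H(X,Y) = 2.1687 bits

Marginal of Y (column sums):
  P(Y=0) = 2/37 + 17/37 = 19/37
  P(Y=1) = 4/37 + 2/37 = 6/37
  P(Y=2) = 6/37 + 6/37 = 12/37
H(Y) = -[(19/37)·log₂(19/37) + (6/37)·log₂(6/37) + (12/37)·log₂(12/37)]
  = 0.49376 + 0.42559 + 0.52686 = 1.4462 bits

H(X|Y) = H(X,Y) - H(Y) = 2.1687 - 1.4462 = 0.7225 bits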